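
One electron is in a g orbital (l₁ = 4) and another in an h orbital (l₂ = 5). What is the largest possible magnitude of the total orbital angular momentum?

|L_tot|_max = 3√10 ℏ ≈ 9.487ℏ

By the triangle rule, |l₁ − l₂| ≤ L ≤ l₁ + l₂.
Allowed values: L = 1, 2, 3, 4, 5, 6, 7, 8, 9.
The largest magnitude corresponds to L = 9: |L_tot| = ℏ√(9·10) = 3√10 ℏ.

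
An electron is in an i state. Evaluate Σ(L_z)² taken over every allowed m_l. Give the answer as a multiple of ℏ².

An i state has l = 6.
The allowed m_l values are -6, -5, -4, -3, -2, -1, 0, 1, 2, 3, 4, 5, 6.
Σ m_l² = l(l+1)(2l+1)/3 = 6·7·13/3 = 182.

Σ(L_z)² = 182 ℏ²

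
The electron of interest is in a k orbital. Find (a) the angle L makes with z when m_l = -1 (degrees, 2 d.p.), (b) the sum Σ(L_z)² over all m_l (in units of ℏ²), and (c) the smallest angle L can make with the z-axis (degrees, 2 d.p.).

A k state has l = 7.
For m_l = -1: cos θ = -1/√56, θ ≈ 97.68°.
Σ m_l² = 280, so Σ(L_z)² = 280 ℏ².
cos θ_min = 7/√56, so θ_min ≈ 20.70°.

θ(m_l=-1) ≈ 97.68°; Σ(L_z)² = 280 ℏ²; θ_min ≈ 20.70°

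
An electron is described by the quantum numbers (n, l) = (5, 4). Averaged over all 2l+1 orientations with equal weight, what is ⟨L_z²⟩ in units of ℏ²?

⟨L_z²⟩ = 6.667 ℏ²

m_l runs from −4 to 4, i.e. {-4, -3, -2, -1, 0, 1, 2, 3, 4}.
⟨L_z²⟩ = ℏ²·(Σ m_l²)/(2l+1) = ℏ²·60/9 = 6.667ℏ².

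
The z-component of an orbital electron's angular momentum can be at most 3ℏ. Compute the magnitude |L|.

|L| = 2√3 ℏ ≈ 3.464ℏ

The maximum L_z equals lℏ, giving l = 3.
|L| = ℏ√(l(l+1)) = 2√3 ℏ.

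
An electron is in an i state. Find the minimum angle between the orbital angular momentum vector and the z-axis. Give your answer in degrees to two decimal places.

For an i orbital, l = 6.
|L|² = l(l+1)ℏ² = 42ℏ², so |L| = √42 ℏ.
The smallest angle corresponds to the largest L_z, i.e. m_l = l = 6, giving L_z = 6ℏ.
cos θ_min = 6/√42, so θ_min ≈ 22.21°.

θ_min ≈ 22.21°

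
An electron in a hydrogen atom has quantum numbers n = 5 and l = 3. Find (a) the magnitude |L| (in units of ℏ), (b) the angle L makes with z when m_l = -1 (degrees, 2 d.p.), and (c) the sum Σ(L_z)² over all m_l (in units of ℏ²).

|L| = ℏ√(3·4) = 2√3 ℏ ≈ 3.464ℏ.
For m_l = -1: cos θ = -1/√12, θ ≈ 106.78°.
Σ m_l² = 28, so Σ(L_z)² = 28 ℏ².

|L| = 2√3 ℏ ≈ 3.464ℏ; θ(m_l=-1) ≈ 106.78°; Σ(L_z)² = 28 ℏ²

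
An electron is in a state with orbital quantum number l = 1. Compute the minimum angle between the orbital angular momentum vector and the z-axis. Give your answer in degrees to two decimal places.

θ_min ≈ 45.00°

|L|² = l(l+1)ℏ² = 2ℏ², so |L| = √2 ℏ.
The smallest angle corresponds to the largest L_z, i.e. m_l = l = 1, giving L_z = 1ℏ.
cos θ_min = 1/√2, so θ_min ≈ 45.00°.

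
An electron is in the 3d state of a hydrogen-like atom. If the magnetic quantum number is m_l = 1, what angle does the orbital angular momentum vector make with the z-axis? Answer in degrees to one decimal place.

The 3d subshell has l = 2.
|L| = √(l(l+1)) ℏ = √6 ℏ.
L_z = m_l ℏ = 1ℏ.
cos θ = L_z/|L| = 1/√6, so θ ≈ 65.9°.

θ ≈ 65.9°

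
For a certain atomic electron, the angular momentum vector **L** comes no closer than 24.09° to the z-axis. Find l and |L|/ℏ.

At minimum angle, m_l = l, so cos θ = l/√(l(l+1)); cos²θ = l/(l+1) = 0.8334.
l = cos²θ/sin²θ ≈ 5.
Then |L| = ℏ√(5·6) = √30 ℏ.

l = 5, |L| = √30 ℏ ≈ 5.477ℏ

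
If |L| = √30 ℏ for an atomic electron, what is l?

Since |L|² = l(l+1)ℏ², l(l+1) = 30.
Solving: l = 5.

l = 5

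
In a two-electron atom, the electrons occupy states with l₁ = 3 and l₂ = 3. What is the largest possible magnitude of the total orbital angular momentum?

|L_tot|_max = √42 ℏ ≈ 6.481ℏ

The total orbital quantum number L ranges from |l₁ − l₂| to l₁ + l₂ in integer steps.
Allowed values: L = 0, 1, 2, 3, 4, 5, 6.
The largest magnitude corresponds to L = 6: |L_tot| = ℏ√(6·7) = √42 ℏ.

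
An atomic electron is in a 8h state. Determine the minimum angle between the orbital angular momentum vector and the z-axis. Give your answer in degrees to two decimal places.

8h means n = 8, l = 5.
|L| = ℏ√(l(l+1)) = √30 ℏ.
The smallest angle corresponds to the largest L_z, i.e. m_l = l = 5, giving L_z = 5ℏ.
cos θ_min = 5/√30, so θ_min ≈ 24.09°.

θ_min ≈ 24.09°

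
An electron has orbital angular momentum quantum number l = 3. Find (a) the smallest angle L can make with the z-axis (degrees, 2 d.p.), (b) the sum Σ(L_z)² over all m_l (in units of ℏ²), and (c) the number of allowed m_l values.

θ_min ≈ 30.00°; Σ(L_z)² = 28 ℏ²; 7 values

cos θ_min = 3/√12, so θ_min ≈ 30.00°.
Σ m_l² = 28, so Σ(L_z)² = 28 ℏ².
There are 2l+1 = 7 values of m_l.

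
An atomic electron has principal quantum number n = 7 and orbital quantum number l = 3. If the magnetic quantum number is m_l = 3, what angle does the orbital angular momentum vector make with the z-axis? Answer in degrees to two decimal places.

θ ≈ 30.00°

|L| = ℏ√(l(l+1)) = 2√3 ℏ.
L_z = m_l ℏ = 3ℏ.
cos θ = L_z/|L| = 3/√12, so θ ≈ 30.00°.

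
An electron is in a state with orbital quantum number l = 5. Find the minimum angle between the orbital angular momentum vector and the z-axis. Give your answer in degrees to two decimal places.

|L| = ℏ√(l(l+1)) = √30 ℏ.
The smallest angle corresponds to the largest L_z, i.e. m_l = l = 5, giving L_z = 5ℏ.
cos θ_min = 5/√30, so θ_min ≈ 24.09°.

θ_min ≈ 24.09°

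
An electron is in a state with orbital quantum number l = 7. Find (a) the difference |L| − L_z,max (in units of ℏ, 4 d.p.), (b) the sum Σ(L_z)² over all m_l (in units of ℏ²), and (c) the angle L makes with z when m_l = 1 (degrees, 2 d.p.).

|L| − L_z,max = (2√14 − 7)ℏ ≈ 0.4833ℏ.
Σ m_l² = 280, so Σ(L_z)² = 280 ℏ².
For m_l = 1: cos θ = 1/√56, θ ≈ 82.32°.

|L|−L_z,max ≈ 0.4833ℏ; Σ(L_z)² = 280 ℏ²; θ(m_l=1) ≈ 82.32°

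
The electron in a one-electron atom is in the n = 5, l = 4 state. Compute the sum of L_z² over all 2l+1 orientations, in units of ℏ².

Σ(L_z)² = 60 ℏ²

m_l runs from −4 to 4, i.e. {-4, -3, -2, -1, 0, 1, 2, 3, 4}.
Σ m_l² = 2·(1 + 4 + 9 + 16) = 60.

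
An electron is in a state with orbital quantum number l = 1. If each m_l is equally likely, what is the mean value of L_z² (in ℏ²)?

⟨L_z²⟩ = 0.6667 ℏ²

m_l ∈ {-1, 0, 1}.
⟨L_z²⟩ = ℏ²·(Σ m_l²)/(2l+1) = ℏ²·2/3 = 0.6667ℏ².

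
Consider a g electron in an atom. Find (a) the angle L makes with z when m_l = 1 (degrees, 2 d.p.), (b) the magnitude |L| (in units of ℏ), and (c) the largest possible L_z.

θ(m_l=1) ≈ 77.08°; |L| = 2√5 ℏ ≈ 4.472ℏ; L_z,max = 4ℏ

A g state has l = 4.
For m_l = 1: cos θ = 1/√20, θ ≈ 77.08°.
|L| = ℏ√(4·5) = 2√5 ℏ ≈ 4.472ℏ.
L_z,max = lℏ = 4ℏ.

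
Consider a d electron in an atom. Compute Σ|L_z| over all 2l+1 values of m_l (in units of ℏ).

Σ|L_z| = 6 ℏ

A d state has l = 2.
m_l runs from −2 to 2, i.e. {-2, -1, 0, 1, 2}.
Σ|m_l| = 2·2(2+1)/2 = 6.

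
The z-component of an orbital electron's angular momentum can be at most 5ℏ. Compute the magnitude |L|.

Since max m_l = l, l = 5.
|L| = √(l(l+1)) ℏ = √30 ℏ.

|L| = √30 ℏ ≈ 5.477ℏ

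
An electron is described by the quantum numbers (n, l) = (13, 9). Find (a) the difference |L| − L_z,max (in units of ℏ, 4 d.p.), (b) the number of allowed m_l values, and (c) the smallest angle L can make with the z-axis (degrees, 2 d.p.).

|L|−L_z,max ≈ 0.4868ℏ; 19 values; θ_min ≈ 18.43°

|L| − L_z,max = (3√10 − 9)ℏ ≈ 0.4868ℏ.
There are 2l+1 = 19 values of m_l.
cos θ_min = 9/√90, so θ_min ≈ 18.43°.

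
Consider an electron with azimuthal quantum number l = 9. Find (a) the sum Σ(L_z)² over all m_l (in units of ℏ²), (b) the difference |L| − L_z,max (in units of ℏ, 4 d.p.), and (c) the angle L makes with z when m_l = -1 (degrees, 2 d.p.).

Σ(L_z)² = 570 ℏ²; |L|−L_z,max ≈ 0.4868ℏ; θ(m_l=-1) ≈ 96.05°

Σ m_l² = 570, so Σ(L_z)² = 570 ℏ².
|L| − L_z,max = (3√10 − 9)ℏ ≈ 0.4868ℏ.
For m_l = -1: cos θ = -1/√90, θ ≈ 96.05°.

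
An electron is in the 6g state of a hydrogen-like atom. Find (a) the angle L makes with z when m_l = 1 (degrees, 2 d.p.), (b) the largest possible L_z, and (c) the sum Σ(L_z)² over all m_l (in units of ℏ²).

θ(m_l=1) ≈ 77.08°; L_z,max = 4ℏ; Σ(L_z)² = 60 ℏ²

6g means n = 6, l = 4.
For m_l = 1: cos θ = 1/√20, θ ≈ 77.08°.
L_z,max = lℏ = 4ℏ.
Σ m_l² = 60, so Σ(L_z)² = 60 ℏ².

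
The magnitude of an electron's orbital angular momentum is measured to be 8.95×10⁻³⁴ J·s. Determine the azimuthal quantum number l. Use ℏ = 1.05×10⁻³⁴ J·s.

l = 8

In units of ℏ, |L| ≈ 8.524.
Set l(l+1) = 72.66; the integer solution is l = 8.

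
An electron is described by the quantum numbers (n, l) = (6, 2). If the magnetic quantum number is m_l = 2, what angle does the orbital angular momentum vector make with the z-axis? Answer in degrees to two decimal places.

|L|² = l(l+1)ℏ² = 6ℏ², so |L| = √6 ℏ.
L_z = m_l ℏ = 2ℏ.
cos θ = L_z/|L| = 2/√6, so θ ≈ 35.26°.

θ ≈ 35.26°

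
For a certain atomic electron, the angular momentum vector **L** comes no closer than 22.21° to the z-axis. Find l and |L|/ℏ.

l = 6, |L| = √42 ℏ ≈ 6.481ℏ

cos²θ_min = l/(l+1) = 0.8571.
l = cos²θ/sin²θ ≈ 6.
Then |L| = ℏ√(6·7) = √42 ℏ.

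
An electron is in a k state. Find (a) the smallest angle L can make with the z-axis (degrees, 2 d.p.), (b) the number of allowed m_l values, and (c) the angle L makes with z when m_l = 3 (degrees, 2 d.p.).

A k state has l = 7.
cos θ_min = 7/√56, so θ_min ≈ 20.70°.
There are 2l+1 = 15 values of m_l.
For m_l = 3: cos θ = 3/√56, θ ≈ 66.37°.

θ_min ≈ 20.70°; 15 values; θ(m_l=3) ≈ 66.37°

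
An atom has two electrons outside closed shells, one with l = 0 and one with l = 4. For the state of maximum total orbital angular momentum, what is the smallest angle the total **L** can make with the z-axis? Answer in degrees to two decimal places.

Angular momentum addition gives L = |l₁ − l₂|, …, l₁ + l₂.
Allowed values: L = 4.
The maximum is L = 4, with |L_tot| = ℏ√(4·5) = 2√5 ℏ.
The minimum angle with z is arccos(4/√20) ≈ 26.57°.

θ_min ≈ 26.57°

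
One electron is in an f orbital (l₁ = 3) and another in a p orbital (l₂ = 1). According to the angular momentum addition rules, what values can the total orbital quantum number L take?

L = 2, 3, 4

Angular momentum addition gives L = |l₁ − l₂|, …, l₁ + l₂.
So L can be 2, 3, 4.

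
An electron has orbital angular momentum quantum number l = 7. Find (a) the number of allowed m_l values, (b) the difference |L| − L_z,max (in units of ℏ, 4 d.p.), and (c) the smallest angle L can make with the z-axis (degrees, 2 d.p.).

15 values; |L|−L_z,max ≈ 0.4833ℏ; θ_min ≈ 20.70°

There are 2l+1 = 15 values of m_l.
|L| − L_z,max = (2√14 − 7)ℏ ≈ 0.4833ℏ.
cos θ_min = 7/√56, so θ_min ≈ 20.70°.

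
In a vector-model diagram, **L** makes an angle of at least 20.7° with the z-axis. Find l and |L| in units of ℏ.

l = 7, |L| = 2√14 ℏ ≈ 7.483ℏ

cos²θ_min = l/(l+1) = 0.8751.
l = cos²θ/sin²θ ≈ 7.
Then |L| = ℏ√(7·8) = 2√14 ℏ.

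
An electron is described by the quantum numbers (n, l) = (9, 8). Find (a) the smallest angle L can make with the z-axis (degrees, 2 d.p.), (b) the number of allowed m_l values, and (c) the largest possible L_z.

cos θ_min = 8/√72, so θ_min ≈ 19.47°.
There are 2l+1 = 17 values of m_l.
L_z,max = lℏ = 8ℏ.

θ_min ≈ 19.47°; 17 values; L_z,max = 8ℏ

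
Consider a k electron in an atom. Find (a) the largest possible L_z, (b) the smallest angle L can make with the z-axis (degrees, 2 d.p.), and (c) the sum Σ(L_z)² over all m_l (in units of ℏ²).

The letter k corresponds to l = 7.
L_z,max = lℏ = 7ℏ.
cos θ_min = 7/√56, so θ_min ≈ 20.70°.
Σ m_l² = 280, so Σ(L_z)² = 280 ℏ².

L_z,max = 7ℏ; θ_min ≈ 20.70°; Σ(L_z)² = 280 ℏ²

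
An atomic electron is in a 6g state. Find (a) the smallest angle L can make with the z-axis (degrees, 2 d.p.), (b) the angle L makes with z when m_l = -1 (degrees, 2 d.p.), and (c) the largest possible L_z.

6g means n = 6, l = 4.
cos θ_min = 4/√20, so θ_min ≈ 26.57°.
For m_l = -1: cos θ = -1/√20, θ ≈ 102.92°.
L_z,max = lℏ = 4ℏ.

θ_min ≈ 26.57°; θ(m_l=-1) ≈ 102.92°; L_z,max = 4ℏ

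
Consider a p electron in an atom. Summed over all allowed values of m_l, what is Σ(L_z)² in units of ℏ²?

Σ(L_z)² = 2 ℏ²

For a p orbital, l = 1.
m_l runs from −1 to 1, i.e. {-1, 0, 1}.
Σ m_l² = l(l+1)(2l+1)/3 = 1·2·3/3 = 2.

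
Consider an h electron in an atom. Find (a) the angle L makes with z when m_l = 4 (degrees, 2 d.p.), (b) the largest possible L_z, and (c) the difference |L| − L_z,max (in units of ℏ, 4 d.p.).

H corresponds to l = 5.
For m_l = 4: cos θ = 4/√30, θ ≈ 43.09°.
L_z,max = lℏ = 5ℏ.
|L| − L_z,max = (√30 − 5)ℏ ≈ 0.4772ℏ.

θ(m_l=4) ≈ 43.09°; L_z,max = 5ℏ; |L|−L_z,max ≈ 0.4772ℏ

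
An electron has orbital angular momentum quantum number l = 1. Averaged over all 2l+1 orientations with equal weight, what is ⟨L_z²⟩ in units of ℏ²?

⟨L_z²⟩ = 0.6667 ℏ²

The allowed m_l values are -1, 0, 1.
⟨L_z²⟩ = ℏ²·l(l+1)/3 = 0.6667ℏ².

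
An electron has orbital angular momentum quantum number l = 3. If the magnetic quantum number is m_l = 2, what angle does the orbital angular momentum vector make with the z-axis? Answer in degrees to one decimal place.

θ ≈ 54.7°

|L|² = l(l+1)ℏ² = 12ℏ², so |L| = 2√3 ℏ.
L_z = m_l ℏ = 2ℏ.
cos θ = L_z/|L| = 2/√12, so θ ≈ 54.7°.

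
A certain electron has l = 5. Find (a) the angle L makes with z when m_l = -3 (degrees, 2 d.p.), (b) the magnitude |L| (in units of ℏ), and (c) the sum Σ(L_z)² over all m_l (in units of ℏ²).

θ(m_l=-3) ≈ 123.21°; |L| = √30 ℏ ≈ 5.477ℏ; Σ(L_z)² = 110 ℏ²

For m_l = -3: cos θ = -3/√30, θ ≈ 123.21°.
|L| = ℏ√(5·6) = √30 ℏ ≈ 5.477ℏ.
Σ m_l² = 110, so Σ(L_z)² = 110 ℏ².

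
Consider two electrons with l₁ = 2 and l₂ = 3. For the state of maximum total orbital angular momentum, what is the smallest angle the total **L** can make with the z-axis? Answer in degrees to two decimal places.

By the triangle rule, |l₁ − l₂| ≤ L ≤ l₁ + l₂.
Allowed values: L = 1, 2, 3, 4, 5.
The maximum is L = 5, with |L_tot| = ℏ√(5·6) = √30 ℏ.
The minimum angle with z is arccos(5/√30) ≈ 24.09°.

θ_min ≈ 24.09°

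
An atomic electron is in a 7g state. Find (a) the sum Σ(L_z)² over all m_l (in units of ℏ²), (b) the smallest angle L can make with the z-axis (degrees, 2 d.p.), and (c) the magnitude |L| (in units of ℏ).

Σ(L_z)² = 60 ℏ²; θ_min ≈ 26.57°; |L| = 2√5 ℏ ≈ 4.472ℏ

For 7g, l = 4.
Σ m_l² = 60, so Σ(L_z)² = 60 ℏ².
cos θ_min = 4/√20, so θ_min ≈ 26.57°.
|L| = ℏ√(4·5) = 2√5 ℏ ≈ 4.472ℏ.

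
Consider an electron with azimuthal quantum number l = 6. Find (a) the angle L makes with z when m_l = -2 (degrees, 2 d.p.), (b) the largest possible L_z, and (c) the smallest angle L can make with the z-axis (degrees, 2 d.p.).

For m_l = -2: cos θ = -2/√42, θ ≈ 107.98°.
L_z,max = lℏ = 6ℏ.
cos θ_min = 6/√42, so θ_min ≈ 22.21°.

θ(m_l=-2) ≈ 107.98°; L_z,max = 6ℏ; θ_min ≈ 22.21°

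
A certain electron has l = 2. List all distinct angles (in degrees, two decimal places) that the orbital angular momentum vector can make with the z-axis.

|L| = ℏ√(l(l+1)) = √6 ℏ.
cos θ = m_l/√6 for each m_l ∈ {-2, -1, 0, 1, 2}.

θ ∈ {35.26°, 65.91°, 90.00°, 114.09°, 144.74°}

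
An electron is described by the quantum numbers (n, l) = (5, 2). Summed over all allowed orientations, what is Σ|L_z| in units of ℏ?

Σ|L_z| = 6 ℏ

m_l ∈ {-2, -1, 0, 1, 2}.
Σ|m_l| = 2·2(2+1)/2 = 6.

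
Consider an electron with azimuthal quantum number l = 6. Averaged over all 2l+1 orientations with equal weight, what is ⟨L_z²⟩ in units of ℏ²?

The allowed m_l values are -6, -5, -4, -3, -2, -1, 0, 1, 2, 3, 4, 5, 6.
Average of L_z² over 13 states: 182/13 ℏ² = 14 ℏ².

⟨L_z²⟩ = 14 ℏ²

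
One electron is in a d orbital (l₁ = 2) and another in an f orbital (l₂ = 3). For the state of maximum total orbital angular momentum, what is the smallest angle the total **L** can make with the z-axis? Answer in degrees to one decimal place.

The total orbital quantum number L ranges from |l₁ − l₂| to l₁ + l₂ in integer steps.
So L can be 1, 2, 3, 4, 5.
The maximum is L = 5, with |L_tot| = ℏ√(5·6) = √30 ℏ.
The minimum angle with z is arccos(5/√30) ≈ 24.1°.

θ_min ≈ 24.1°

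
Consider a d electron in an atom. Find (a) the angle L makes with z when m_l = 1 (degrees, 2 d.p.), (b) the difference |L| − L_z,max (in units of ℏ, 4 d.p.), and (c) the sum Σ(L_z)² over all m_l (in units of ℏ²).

θ(m_l=1) ≈ 65.91°; |L|−L_z,max ≈ 0.4495ℏ; Σ(L_z)² = 10 ℏ²

A d state has l = 2.
For m_l = 1: cos θ = 1/√6, θ ≈ 65.91°.
|L| − L_z,max = (√6 − 2)ℏ ≈ 0.4495ℏ.
Σ m_l² = 10, so Σ(L_z)² = 10 ℏ².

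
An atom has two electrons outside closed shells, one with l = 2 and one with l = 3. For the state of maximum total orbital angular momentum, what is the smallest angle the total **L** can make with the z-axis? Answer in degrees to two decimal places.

θ_min ≈ 24.09°

By the triangle rule, |l₁ − l₂| ≤ L ≤ l₁ + l₂.
L ∈ {1, 2, 3, 4, 5}.
The maximum is L = 5, with |L_tot| = ℏ√(5·6) = √30 ℏ.
The minimum angle with z is arccos(5/√30) ≈ 24.09°.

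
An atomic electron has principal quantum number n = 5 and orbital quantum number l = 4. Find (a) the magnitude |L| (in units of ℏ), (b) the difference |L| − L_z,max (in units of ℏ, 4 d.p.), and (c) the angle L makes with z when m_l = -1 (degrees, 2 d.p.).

|L| = ℏ√(4·5) = 2√5 ℏ ≈ 4.472ℏ.
|L| − L_z,max = (2√5 − 4)ℏ ≈ 0.4721ℏ.
For m_l = -1: cos θ = -1/√20, θ ≈ 102.92°.

|L| = 2√5 ℏ ≈ 4.472ℏ; |L|−L_z,max ≈ 0.4721ℏ; θ(m_l=-1) ≈ 102.92°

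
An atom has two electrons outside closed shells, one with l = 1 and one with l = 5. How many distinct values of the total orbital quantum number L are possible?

L runs from |1 − 5| = 4 to 1 + 5 = 6.
Allowed values: L = 4, 5, 6.
That is 3 values.

3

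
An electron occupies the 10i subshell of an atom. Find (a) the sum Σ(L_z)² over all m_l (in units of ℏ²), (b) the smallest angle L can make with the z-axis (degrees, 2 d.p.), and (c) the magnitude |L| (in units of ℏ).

The 10i subshell has l = 6.
Σ m_l² = 182, so Σ(L_z)² = 182 ℏ².
cos θ_min = 6/√42, so θ_min ≈ 22.21°.
|L| = ℏ√(6·7) = √42 ℏ ≈ 6.481ℏ.

Σ(L_z)² = 182 ℏ²; θ_min ≈ 22.21°; |L| = √42 ℏ ≈ 6.481ℏ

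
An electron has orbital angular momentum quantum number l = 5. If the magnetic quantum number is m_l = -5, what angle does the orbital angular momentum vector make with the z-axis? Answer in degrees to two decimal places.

|L| = √(l(l+1)) ℏ = √30 ℏ.
L_z = m_l ℏ = −5ℏ.
cos θ = L_z/|L| = -5/√30, so θ ≈ 155.91°.

θ ≈ 155.91°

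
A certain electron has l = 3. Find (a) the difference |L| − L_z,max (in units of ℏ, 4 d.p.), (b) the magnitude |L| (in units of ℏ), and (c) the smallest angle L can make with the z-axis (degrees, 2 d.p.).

|L| − L_z,max = (2√3 − 3)ℏ ≈ 0.4641ℏ.
|L| = ℏ√(3·4) = 2√3 ℏ ≈ 3.464ℏ.
cos θ_min = 3/√12, so θ_min ≈ 30.00°.

|L|−L_z,max ≈ 0.4641ℏ; |L| = 2√3 ℏ ≈ 3.464ℏ; θ_min ≈ 30.00°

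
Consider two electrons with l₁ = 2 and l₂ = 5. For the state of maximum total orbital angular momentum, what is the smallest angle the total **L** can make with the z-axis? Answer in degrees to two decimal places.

θ_min ≈ 20.70°

The total orbital quantum number L ranges from |l₁ − l₂| to l₁ + l₂ in integer steps.
So L can be 3, 4, 5, 6, 7.
The maximum is L = 7, with |L_tot| = ℏ√(7·8) = 2√14 ℏ.
The minimum angle with z is arccos(7/√56) ≈ 20.70°.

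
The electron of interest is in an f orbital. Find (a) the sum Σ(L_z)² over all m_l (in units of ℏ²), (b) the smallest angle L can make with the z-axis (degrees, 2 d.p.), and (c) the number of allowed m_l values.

Σ(L_z)² = 28 ℏ²; θ_min ≈ 30.00°; 7 values

For an f orbital, l = 3.
Σ m_l² = 28, so Σ(L_z)² = 28 ℏ².
cos θ_min = 3/√12, so θ_min ≈ 30.00°.
There are 2l+1 = 7 values of m_l.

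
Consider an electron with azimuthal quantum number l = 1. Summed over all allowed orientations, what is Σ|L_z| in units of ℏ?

Σ|L_z| = 2 ℏ

The allowed m_l values are -1, 0, 1.
Σ|m_l| = 2(1+2+…+1) = 2.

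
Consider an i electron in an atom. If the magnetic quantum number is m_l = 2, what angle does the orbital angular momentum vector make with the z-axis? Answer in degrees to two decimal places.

θ ≈ 72.02°

The letter i corresponds to l = 6.
|L| = √(l(l+1)) ℏ = √42 ℏ.
L_z = m_l ℏ = 2ℏ.
cos θ = L_z/|L| = 2/√42, so θ ≈ 72.02°.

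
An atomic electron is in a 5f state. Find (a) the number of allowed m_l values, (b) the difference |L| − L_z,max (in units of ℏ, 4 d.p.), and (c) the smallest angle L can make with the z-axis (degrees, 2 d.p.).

7 values; |L|−L_z,max ≈ 0.4641ℏ; θ_min ≈ 30.00°

For 5f, l = 3.
There are 2l+1 = 7 values of m_l.
|L| − L_z,max = (2√3 − 3)ℏ ≈ 0.4641ℏ.
cos θ_min = 3/√12, so θ_min ≈ 30.00°.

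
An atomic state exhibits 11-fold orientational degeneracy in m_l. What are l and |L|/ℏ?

l = 5, |L| = √30 ℏ ≈ 5.477ℏ

2l + 1 = 11 ⇒ l = 5.
Then |L| = √(l(l+1)) ℏ = √30 ℏ.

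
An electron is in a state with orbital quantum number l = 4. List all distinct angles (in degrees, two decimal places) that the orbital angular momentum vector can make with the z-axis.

|L| = √(l(l+1)) ℏ = 2√5 ℏ.
cos θ = m_l/√20 for each m_l ∈ {-4, -3, -2, -1, 0, 1, 2, 3, 4}.

θ ∈ {26.57°, 47.87°, 63.43°, 77.08°, 90.00°, 102.92°, 116.57°, 132.13°, 153.43°}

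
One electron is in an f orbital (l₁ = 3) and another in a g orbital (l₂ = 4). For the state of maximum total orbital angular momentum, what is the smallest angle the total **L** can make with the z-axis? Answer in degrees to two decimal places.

Angular momentum addition gives L = |l₁ − l₂|, …, l₁ + l₂.
So L can be 1, 2, 3, 4, 5, 6, 7.
The maximum is L = 7, with |L_tot| = ℏ√(7·8) = 2√14 ℏ.
The minimum angle with z is arccos(7/√56) ≈ 20.70°.

θ_min ≈ 20.70°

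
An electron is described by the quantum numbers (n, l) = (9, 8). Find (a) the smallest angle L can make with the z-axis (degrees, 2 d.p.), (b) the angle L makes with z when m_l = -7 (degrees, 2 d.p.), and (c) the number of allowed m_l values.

cos θ_min = 8/√72, so θ_min ≈ 19.47°.
For m_l = -7: cos θ = -7/√72, θ ≈ 145.58°.
There are 2l+1 = 17 values of m_l.

θ_min ≈ 19.47°; θ(m_l=-7) ≈ 145.58°; 17 values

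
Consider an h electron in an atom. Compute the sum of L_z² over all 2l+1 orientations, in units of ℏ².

For an h orbital, l = 5.
The allowed m_l values are -5, -4, -3, -2, -1, 0, 1, 2, 3, 4, 5.
Summing m² from −5 to 5: Σ m_l² = 110.

Σ(L_z)² = 110 ℏ²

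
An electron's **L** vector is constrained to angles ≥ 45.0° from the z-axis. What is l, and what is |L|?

cos²θ_min = l/(l+1) = 0.5000.
Thus l = 0.5000/(1 − 0.5000) ≈ 1.
Then |L| = ℏ√(1·2) = √2 ℏ.

l = 1, |L| = √2 ℏ ≈ 1.414ℏ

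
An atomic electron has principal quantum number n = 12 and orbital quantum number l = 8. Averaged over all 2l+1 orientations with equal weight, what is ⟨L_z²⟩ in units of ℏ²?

⟨L_z²⟩ = 24 ℏ²

m_l runs from −8 to 8, i.e. {-8, -7, -6, -5, -4, -3, -2, -1, 0, 1, 2, 3, 4, 5, 6, 7, 8}.
⟨L_z²⟩ = ℏ²·(Σ m_l²)/(2l+1) = ℏ²·408/17 = 24ℏ².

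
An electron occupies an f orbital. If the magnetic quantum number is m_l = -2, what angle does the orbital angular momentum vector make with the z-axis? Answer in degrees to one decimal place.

For an f orbital, l = 3.
|L| = √(l(l+1)) ℏ = 2√3 ℏ.
L_z = m_l ℏ = −2ℏ.
cos θ = L_z/|L| = -2/√12, so θ ≈ 125.3°.

θ ≈ 125.3°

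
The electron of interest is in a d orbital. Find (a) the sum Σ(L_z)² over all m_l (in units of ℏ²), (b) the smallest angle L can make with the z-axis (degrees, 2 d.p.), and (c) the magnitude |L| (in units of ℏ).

D corresponds to l = 2.
Σ m_l² = 10, so Σ(L_z)² = 10 ℏ².
cos θ_min = 2/√6, so θ_min ≈ 35.26°.
|L| = ℏ√(2·3) = √6 ℏ ≈ 2.449ℏ.

Σ(L_z)² = 10 ℏ²; θ_min ≈ 35.26°; |L| = √6 ℏ ≈ 2.449ℏ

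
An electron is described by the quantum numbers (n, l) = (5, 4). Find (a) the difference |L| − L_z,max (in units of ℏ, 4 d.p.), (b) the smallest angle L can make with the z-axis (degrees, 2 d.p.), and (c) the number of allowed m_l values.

|L|−L_z,max ≈ 0.4721ℏ; θ_min ≈ 26.57°; 9 values

|L| − L_z,max = (2√5 − 4)ℏ ≈ 0.4721ℏ.
cos θ_min = 4/√20, so θ_min ≈ 26.57°.
There are 2l+1 = 9 values of m_l.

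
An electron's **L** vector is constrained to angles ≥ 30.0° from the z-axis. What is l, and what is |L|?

At minimum angle, m_l = l, so cos θ = l/√(l(l+1)); cos²θ = l/(l+1) = 0.7500.
Solving: l = 3.
Then |L| = ℏ√(3·4) = 2√3 ℏ.

l = 3, |L| = 2√3 ℏ ≈ 3.464ℏ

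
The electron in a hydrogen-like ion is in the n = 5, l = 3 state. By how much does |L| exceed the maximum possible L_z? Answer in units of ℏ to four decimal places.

|L| = 2√3 ℏ ≈ 3.4641ℏ, while L_z,max = lℏ = 3ℏ.
The difference is (2√3 − 3)ℏ ≈ 0.4641ℏ.

|L| − L_z,max ≈ 0.4641ℏ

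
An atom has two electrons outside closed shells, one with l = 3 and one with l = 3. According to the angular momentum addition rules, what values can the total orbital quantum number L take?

L = 0, 1, 2, 3, 4, 5, 6

The total orbital quantum number L ranges from |l₁ − l₂| to l₁ + l₂ in integer steps.
Allowed values: L = 0, 1, 2, 3, 4, 5, 6.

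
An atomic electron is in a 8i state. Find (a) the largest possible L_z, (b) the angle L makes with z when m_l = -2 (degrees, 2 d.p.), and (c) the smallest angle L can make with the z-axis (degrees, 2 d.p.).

L_z,max = 6ℏ; θ(m_l=-2) ≈ 107.98°; θ_min ≈ 22.21°

8i means n = 8, l = 6.
L_z,max = lℏ = 6ℏ.
For m_l = -2: cos θ = -2/√42, θ ≈ 107.98°.
cos θ_min = 6/√42, so θ_min ≈ 22.21°.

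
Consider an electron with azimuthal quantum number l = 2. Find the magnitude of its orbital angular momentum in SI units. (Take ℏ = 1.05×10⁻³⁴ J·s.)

|L| = ℏ√(l(l+1)) = ℏ√(2·3) = √6 ℏ
Numerically, |L| = 2.449 × (1.05×10⁻³⁴ J·s) = 2.57×10⁻³⁴ J·s.

|L| = 2.57×10⁻³⁴ J·s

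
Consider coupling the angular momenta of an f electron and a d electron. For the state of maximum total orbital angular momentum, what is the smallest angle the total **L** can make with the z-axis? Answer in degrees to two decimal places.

By the triangle rule, |l₁ − l₂| ≤ L ≤ l₁ + l₂.
Allowed values: L = 1, 2, 3, 4, 5.
The maximum is L = 5, with |L_tot| = ℏ√(5·6) = √30 ℏ.
The minimum angle with z is arccos(5/√30) ≈ 24.09°.

θ_min ≈ 24.09°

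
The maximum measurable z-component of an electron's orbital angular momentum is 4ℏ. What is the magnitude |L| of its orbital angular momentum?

Since max m_l = l, l = 4.
|L| = ℏ√(l(l+1)) = 2√5 ℏ.

|L| = 2√5 ℏ ≈ 4.472ℏ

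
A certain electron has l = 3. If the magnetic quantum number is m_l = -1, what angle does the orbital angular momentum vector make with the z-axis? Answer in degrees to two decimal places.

θ ≈ 106.78°

|L| = √(l(l+1)) ℏ = 2√3 ℏ.
L_z = m_l ℏ = −1ℏ.
cos θ = L_z/|L| = -1/√12, so θ ≈ 106.78°.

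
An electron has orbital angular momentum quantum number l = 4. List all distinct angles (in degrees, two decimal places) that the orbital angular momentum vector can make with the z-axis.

|L|² = l(l+1)ℏ² = 20ℏ², so |L| = 2√5 ℏ.
cos θ = m_l/√20 for each m_l ∈ {-4, -3, -2, -1, 0, 1, 2, 3, 4}.

θ ∈ {26.57°, 47.87°, 63.43°, 77.08°, 90.00°, 102.92°, 116.57°, 132.13°, 153.43°}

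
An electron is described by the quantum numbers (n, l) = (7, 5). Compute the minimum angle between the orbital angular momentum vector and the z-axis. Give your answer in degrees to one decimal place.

θ_min ≈ 24.1°

|L| = √(l(l+1)) ℏ = √30 ℏ.
The smallest angle corresponds to the largest L_z, i.e. m_l = l = 5, giving L_z = 5ℏ.
cos θ_min = 5/√30, so θ_min ≈ 24.1°.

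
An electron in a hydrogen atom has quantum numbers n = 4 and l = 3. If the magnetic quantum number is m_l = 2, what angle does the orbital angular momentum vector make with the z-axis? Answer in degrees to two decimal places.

|L|² = l(l+1)ℏ² = 12ℏ², so |L| = 2√3 ℏ.
L_z = m_l ℏ = 2ℏ.
cos θ = L_z/|L| = 2/√12, so θ ≈ 54.74°.

θ ≈ 54.74°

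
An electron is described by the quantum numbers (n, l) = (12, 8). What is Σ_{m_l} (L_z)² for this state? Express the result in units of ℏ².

Σ(L_z)² = 408 ℏ²

m_l runs from −8 to 8, i.e. {-8, -7, -6, -5, -4, -3, -2, -1, 0, 1, 2, 3, 4, 5, 6, 7, 8}.
Summing m² from −8 to 8: Σ m_l² = 408.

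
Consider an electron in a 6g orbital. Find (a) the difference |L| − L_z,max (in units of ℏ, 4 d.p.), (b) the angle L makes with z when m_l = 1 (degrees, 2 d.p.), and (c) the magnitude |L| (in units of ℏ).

For 6g, l = 4.
|L| − L_z,max = (2√5 − 4)ℏ ≈ 0.4721ℏ.
For m_l = 1: cos θ = 1/√20, θ ≈ 77.08°.
|L| = ℏ√(4·5) = 2√5 ℏ ≈ 4.472ℏ.

|L|−L_z,max ≈ 0.4721ℏ; θ(m_l=1) ≈ 77.08°; |L| = 2√5 ℏ ≈ 4.472ℏ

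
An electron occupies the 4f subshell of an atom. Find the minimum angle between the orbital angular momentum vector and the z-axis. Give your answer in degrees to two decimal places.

θ_min ≈ 30.00°

For 4f, l = 3.
|L| = √(l(l+1)) ℏ = 2√3 ℏ.
The smallest angle corresponds to the largest L_z, i.e. m_l = l = 3, giving L_z = 3ℏ.
cos θ_min = 3/√12, so θ_min ≈ 30.00°.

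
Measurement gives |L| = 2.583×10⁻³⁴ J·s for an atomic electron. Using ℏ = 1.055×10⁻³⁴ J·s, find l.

l = 2

Dividing by ℏ: |L|/ℏ ≈ 2.448.
(|L|/ℏ)² = l(l+1) ≈ 5.99 ⇒ l = 2.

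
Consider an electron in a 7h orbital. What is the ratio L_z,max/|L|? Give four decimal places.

L_z,max/|L| = 0.9129

For 7h, l = 5.
|L| = √30 ℏ ≈ 5.4772ℏ, while L_z,max = lℏ = 5ℏ.
L_z,max/|L| = 5/√30 = 0.9129.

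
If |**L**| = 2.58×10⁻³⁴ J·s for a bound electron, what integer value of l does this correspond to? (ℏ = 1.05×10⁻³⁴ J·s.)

l = 2

|L|/ℏ = (2.58×10⁻³⁴)/(1.05×10⁻³⁴) ≈ 2.457.
l(l+1) ≈ 2.457² ≈ 6.04, so l = 2.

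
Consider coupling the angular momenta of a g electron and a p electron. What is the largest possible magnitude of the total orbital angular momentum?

By the triangle rule, |l₁ − l₂| ≤ L ≤ l₁ + l₂.
L ∈ {3, 4, 5}.
The largest magnitude corresponds to L = 5: |L_tot| = ℏ√(5·6) = √30 ℏ.

|L_tot|_max = √30 ℏ ≈ 5.477ℏ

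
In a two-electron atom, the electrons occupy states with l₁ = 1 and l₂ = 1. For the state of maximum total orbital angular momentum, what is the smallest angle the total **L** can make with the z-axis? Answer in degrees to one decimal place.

θ_min ≈ 35.3°

By the triangle rule, |l₁ − l₂| ≤ L ≤ l₁ + l₂.
L ∈ {0, 1, 2}.
The maximum is L = 2, with |L_tot| = ℏ√(2·3) = √6 ℏ.
The minimum angle with z is arccos(2/√6) ≈ 35.3°.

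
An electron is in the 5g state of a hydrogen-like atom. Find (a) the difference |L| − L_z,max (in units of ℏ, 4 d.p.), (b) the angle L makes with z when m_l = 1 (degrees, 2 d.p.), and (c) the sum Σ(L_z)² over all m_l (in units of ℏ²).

|L|−L_z,max ≈ 0.4721ℏ; θ(m_l=1) ≈ 77.08°; Σ(L_z)² = 60 ℏ²

For 5g, l = 4.
|L| − L_z,max = (2√5 − 4)ℏ ≈ 0.4721ℏ.
For m_l = 1: cos θ = 1/√20, θ ≈ 77.08°.
Σ m_l² = 60, so Σ(L_z)² = 60 ℏ².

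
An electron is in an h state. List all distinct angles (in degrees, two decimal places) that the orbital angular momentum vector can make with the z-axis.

θ ∈ {24.09°, 43.09°, 56.79°, 68.58°, 79.48°, 90.00°, 100.52°, 111.42°, 123.21°, 136.91°, 155.91°}

For an h orbital, l = 5.
|L|² = l(l+1)ℏ² = 30ℏ², so |L| = √30 ℏ.
cos θ = m_l/√30 for each m_l ∈ {-5, -4, -3, -2, -1, 0, 1, 2, 3, 4, 5}.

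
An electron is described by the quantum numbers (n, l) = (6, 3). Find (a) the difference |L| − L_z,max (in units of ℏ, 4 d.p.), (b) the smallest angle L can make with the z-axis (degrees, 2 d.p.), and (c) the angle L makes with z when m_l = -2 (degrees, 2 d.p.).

|L|−L_z,max ≈ 0.4641ℏ; θ_min ≈ 30.00°; θ(m_l=-2) ≈ 125.26°

|L| − L_z,max = (2√3 − 3)ℏ ≈ 0.4641ℏ.
cos θ_min = 3/√12, so θ_min ≈ 30.00°.
For m_l = -2: cos θ = -2/√12, θ ≈ 125.26°.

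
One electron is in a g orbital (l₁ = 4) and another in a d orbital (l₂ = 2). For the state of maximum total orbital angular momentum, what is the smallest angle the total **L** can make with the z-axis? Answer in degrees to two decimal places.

θ_min ≈ 22.21°

The total orbital quantum number L ranges from |l₁ − l₂| to l₁ + l₂ in integer steps.
Allowed values: L = 2, 3, 4, 5, 6.
The maximum is L = 6, with |L_tot| = ℏ√(6·7) = √42 ℏ.
The minimum angle with z is arccos(6/√42) ≈ 22.21°.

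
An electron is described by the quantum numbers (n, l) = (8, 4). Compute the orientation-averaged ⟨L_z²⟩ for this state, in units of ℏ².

⟨L_z²⟩ = 6.667 ℏ²

m_l runs from −4 to 4, i.e. {-4, -3, -2, -1, 0, 1, 2, 3, 4}.
Average of L_z² over 9 states: 60/9 ℏ² = 6.667 ℏ².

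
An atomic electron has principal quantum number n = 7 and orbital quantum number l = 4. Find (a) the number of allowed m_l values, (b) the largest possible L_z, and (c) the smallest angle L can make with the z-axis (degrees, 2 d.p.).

There are 2l+1 = 9 values of m_l.
L_z,max = lℏ = 4ℏ.
cos θ_min = 4/√20, so θ_min ≈ 26.57°.

9 values; L_z,max = 4ℏ; θ_min ≈ 26.57°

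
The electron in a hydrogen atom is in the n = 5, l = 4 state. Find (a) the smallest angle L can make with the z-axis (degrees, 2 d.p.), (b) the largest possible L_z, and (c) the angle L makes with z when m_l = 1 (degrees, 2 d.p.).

θ_min ≈ 26.57°; L_z,max = 4ℏ; θ(m_l=1) ≈ 77.08°

cos θ_min = 4/√20, so θ_min ≈ 26.57°.
L_z,max = lℏ = 4ℏ.
For m_l = 1: cos θ = 1/√20, θ ≈ 77.08°.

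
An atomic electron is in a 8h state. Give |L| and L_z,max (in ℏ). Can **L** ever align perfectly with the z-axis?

8h means n = 8, l = 5.
|L| = √30 ℏ ≈ 5.4772ℏ, while L_z,max = lℏ = 5ℏ.
Since |L| > L_z,max, the vector can never point exactly along z; the closest it comes is θ_min = arccos(5/√30) ≈ 24.1°.

No: L_z,max = 5ℏ < |L| = √30 ℏ ≈ 5.477ℏ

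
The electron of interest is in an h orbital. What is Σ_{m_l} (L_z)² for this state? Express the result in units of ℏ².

Σ(L_z)² = 110 ℏ²

H corresponds to l = 5.
The allowed m_l values are -5, -4, -3, -2, -1, 0, 1, 2, 3, 4, 5.
Summing m² from −5 to 5: Σ m_l² = 110.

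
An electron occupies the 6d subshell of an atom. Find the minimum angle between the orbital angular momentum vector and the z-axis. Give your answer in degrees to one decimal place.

For 6d, l = 2.
|L| = ℏ√(l(l+1)) = √6 ℏ.
The smallest angle corresponds to the largest L_z, i.e. m_l = l = 2, giving L_z = 2ℏ.
cos θ_min = 2/√6, so θ_min ≈ 35.3°.

θ_min ≈ 35.3°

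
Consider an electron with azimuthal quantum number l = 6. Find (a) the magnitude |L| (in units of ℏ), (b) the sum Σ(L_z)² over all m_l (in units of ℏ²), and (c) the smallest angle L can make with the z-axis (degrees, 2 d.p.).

|L| = √42 ℏ ≈ 6.481ℏ; Σ(L_z)² = 182 ℏ²; θ_min ≈ 22.21°

|L| = ℏ√(6·7) = √42 ℏ ≈ 6.481ℏ.
Σ m_l² = 182, so Σ(L_z)² = 182 ℏ².
cos θ_min = 6/√42, so θ_min ≈ 22.21°.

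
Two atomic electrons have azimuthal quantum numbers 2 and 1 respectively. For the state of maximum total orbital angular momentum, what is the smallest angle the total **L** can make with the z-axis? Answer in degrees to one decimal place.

Angular momentum addition gives L = |l₁ − l₂|, …, l₁ + l₂.
Allowed values: L = 1, 2, 3.
The maximum is L = 3, with |L_tot| = ℏ√(3·4) = 2√3 ℏ.
The minimum angle with z is arccos(3/√12) ≈ 30.0°.

θ_min ≈ 30.0°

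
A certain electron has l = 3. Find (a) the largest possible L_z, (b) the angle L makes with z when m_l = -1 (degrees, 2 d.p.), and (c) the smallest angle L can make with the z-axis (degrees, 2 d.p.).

L_z,max = lℏ = 3ℏ.
For m_l = -1: cos θ = -1/√12, θ ≈ 106.78°.
cos θ_min = 3/√12, so θ_min ≈ 30.00°.

L_z,max = 3ℏ; θ(m_l=-1) ≈ 106.78°; θ_min ≈ 30.00°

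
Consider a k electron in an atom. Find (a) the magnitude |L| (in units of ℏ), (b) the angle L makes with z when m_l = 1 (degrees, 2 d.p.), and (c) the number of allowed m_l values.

|L| = 2√14 ℏ ≈ 7.483ℏ; θ(m_l=1) ≈ 82.32°; 15 values

The letter k corresponds to l = 7.
|L| = ℏ√(7·8) = 2√14 ℏ ≈ 7.483ℏ.
For m_l = 1: cos θ = 1/√56, θ ≈ 82.32°.
There are 2l+1 = 15 values of m_l.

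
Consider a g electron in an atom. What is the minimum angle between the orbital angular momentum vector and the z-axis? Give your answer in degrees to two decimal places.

A g state has l = 4.
|L|² = l(l+1)ℏ² = 20ℏ², so |L| = 2√5 ℏ.
The smallest angle corresponds to the largest L_z, i.e. m_l = l = 4, giving L_z = 4ℏ.
cos θ_min = 4/√20, so θ_min ≈ 26.57°.

θ_min ≈ 26.57°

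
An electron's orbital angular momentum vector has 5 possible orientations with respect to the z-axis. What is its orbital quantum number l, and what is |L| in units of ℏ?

l = 2, |L| = √6 ℏ ≈ 2.449ℏ

5 = 2l + 1, so l = (5−1)/2 = 2.
|L| = ℏ√(l(l+1)) = ℏ√(2·3) = √6 ℏ.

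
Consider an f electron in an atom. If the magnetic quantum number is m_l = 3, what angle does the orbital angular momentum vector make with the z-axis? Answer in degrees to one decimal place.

An f state has l = 3.
|L| = √(l(l+1)) ℏ = 2√3 ℏ.
L_z = m_l ℏ = 3ℏ.
cos θ = L_z/|L| = 3/√12, so θ ≈ 30.0°.

θ ≈ 30.0°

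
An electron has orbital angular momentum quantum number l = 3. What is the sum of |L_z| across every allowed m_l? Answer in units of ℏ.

Σ|L_z| = 12 ℏ

The allowed m_l values are -3, -2, -1, 0, 1, 2, 3.
Σ|m_l| = 2·3(3+1)/2 = 12.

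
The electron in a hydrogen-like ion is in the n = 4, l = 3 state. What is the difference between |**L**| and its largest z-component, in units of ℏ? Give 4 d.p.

|L| = 2√3 ℏ ≈ 3.4641ℏ, while L_z,max = lℏ = 3ℏ.
The difference is (2√3 − 3)ℏ ≈ 0.4641ℏ.

|L| − L_z,max ≈ 0.4641ℏ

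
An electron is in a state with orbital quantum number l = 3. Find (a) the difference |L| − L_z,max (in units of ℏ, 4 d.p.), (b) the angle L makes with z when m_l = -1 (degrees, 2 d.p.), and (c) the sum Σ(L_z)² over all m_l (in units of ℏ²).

|L|−L_z,max ≈ 0.4641ℏ; θ(m_l=-1) ≈ 106.78°; Σ(L_z)² = 28 ℏ²

|L| − L_z,max = (2√3 − 3)ℏ ≈ 0.4641ℏ.
For m_l = -1: cos θ = -1/√12, θ ≈ 106.78°.
Σ m_l² = 28, so Σ(L_z)² = 28 ℏ².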